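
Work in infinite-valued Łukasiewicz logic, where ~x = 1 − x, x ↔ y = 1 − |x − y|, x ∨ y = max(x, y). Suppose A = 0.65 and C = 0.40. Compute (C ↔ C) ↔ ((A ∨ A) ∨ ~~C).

C ↔ C = 1 − |0.40 − 0.40| = 1 − 0.00 = 1.00
A ∨ A = max(0.65, 0.65) = 0.65
~C = 1 − 0.40 = 0.60
~~C = 1 − 0.60 = 0.40
(A ∨ A) ∨ ~~C = max(0.65, 0.40) = 0.65
(C ↔ C) ↔ ((A ∨ A) ∨ ~~C) = 1 − |1.00 − 0.65| = 1 − 0.35 = 0.65

0.65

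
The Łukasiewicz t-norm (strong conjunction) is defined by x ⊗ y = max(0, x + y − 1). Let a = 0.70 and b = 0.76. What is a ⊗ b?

a ⊗ b = max(0, 0.70 + 0.76 − 1) = max(0, 0.46) = 0.46
For comparison, the Gödel (minimum) t-norm min(x, y) would give 0.70.

0.46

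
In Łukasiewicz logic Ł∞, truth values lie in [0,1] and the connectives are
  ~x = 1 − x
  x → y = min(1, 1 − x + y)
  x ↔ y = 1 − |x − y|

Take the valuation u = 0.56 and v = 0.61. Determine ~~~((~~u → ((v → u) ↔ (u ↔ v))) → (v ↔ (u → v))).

0.39

~u = 1 − 0.56 = 0.44
~~u = 1 − 0.44 = 0.56
v → u = min(1, 1 − 0.61 + 0.56) = min(1, 0.95) = 0.95
u ↔ v = 1 − |0.56 − 0.61| = 1 − 0.05 = 0.95
(v → u) ↔ (u ↔ v) = 1 − |0.95 − 0.95| = 1 − 0.00 = 1.00
~~u → ((v → u) ↔ (u ↔ v)) = min(1, 1 − 0.56 + 1.00) = min(1, 1.44) = 1.00
u → v = min(1, 1 − 0.56 + 0.61) = min(1, 1.05) = 1.00
v ↔ (u → v) = 1 − |0.61 − 1.00| = 1 − 0.39 = 0.61
(~~u → ((v → u) ↔ (u ↔ v))) → (v ↔ (u → v)) = min(1, 1 − 1.00 + 0.61) = min(1, 0.61) = 0.61
~((~~u → ((v → u) ↔ (u ↔ v))) → (v ↔ (u → v))) = 1 − 0.61 = 0.39
~~((~~u → ((v → u) ↔ (u ↔ v))) → (v ↔ (u → v))) = 1 − 0.39 = 0.61
~~~((~~u → ((v → u) ↔ (u ↔ v))) → (v ↔ (u → v))) = 1 − 0.61 = 0.39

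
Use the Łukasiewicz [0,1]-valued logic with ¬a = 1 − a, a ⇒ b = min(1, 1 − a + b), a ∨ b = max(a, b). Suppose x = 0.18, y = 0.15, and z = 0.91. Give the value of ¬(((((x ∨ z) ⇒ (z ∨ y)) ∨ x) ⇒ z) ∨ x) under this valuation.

0.09

x ∨ z = max(0.18, 0.91) = 0.91
z ∨ y = max(0.91, 0.15) = 0.91
(x ∨ z) ⇒ (z ∨ y) = min(1, 1 − 0.91 + 0.91) = min(1, 1.00) = 1.00
((x ∨ z) ⇒ (z ∨ y)) ∨ x = max(1.00, 0.18) = 1.00
(((x ∨ z) ⇒ (z ∨ y)) ∨ x) ⇒ z = min(1, 1 − 1.00 + 0.91) = min(1, 0.91) = 0.91
((((x ∨ z) ⇒ (z ∨ y)) ∨ x) ⇒ z) ∨ x = max(0.91, 0.18) = 0.91
¬(((((x ∨ z) ⇒ (z ∨ y)) ∨ x) ⇒ z) ∨ x) = 1 − 0.91 = 0.09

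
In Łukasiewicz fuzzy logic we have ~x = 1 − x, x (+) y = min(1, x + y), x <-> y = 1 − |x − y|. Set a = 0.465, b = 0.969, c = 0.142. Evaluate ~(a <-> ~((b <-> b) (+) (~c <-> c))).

0.465

b <-> b = 1 − |0.969 − 0.969| = 1 − 0.000 = 1.000
~c = 1 − 0.142 = 0.858
~c <-> c = 1 − |0.858 − 0.142| = 1 − 0.716 = 0.284
(b <-> b) (+) (~c <-> c) = min(1, 1.000 + 0.284) = min(1, 1.284) = 1.000
~((b <-> b) (+) (~c <-> c)) = 1 − 1.000 = 0.000
a <-> ~((b <-> b) (+) (~c <-> c)) = 1 − |0.465 − 0.000| = 1 − 0.465 = 0.535
~(a <-> ~((b <-> b) (+) (~c <-> c))) = 1 − 0.535 = 0.465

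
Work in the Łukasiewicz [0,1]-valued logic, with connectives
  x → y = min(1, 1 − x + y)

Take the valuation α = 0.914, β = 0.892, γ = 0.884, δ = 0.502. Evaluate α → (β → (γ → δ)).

γ → δ = min(1, 1 − 0.884 + 0.502) = min(1, 0.618) = 0.618
β → (γ → δ) = min(1, 1 − 0.892 + 0.618) = min(1, 0.726) = 0.726
α → (β → (γ → δ)) = min(1, 1 − 0.914 + 0.726) = min(1, 0.812) = 0.812

0.812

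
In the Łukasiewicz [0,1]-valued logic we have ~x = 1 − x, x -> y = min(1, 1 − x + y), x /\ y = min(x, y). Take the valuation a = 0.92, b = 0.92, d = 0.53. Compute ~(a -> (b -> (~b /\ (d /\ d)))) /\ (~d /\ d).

0.47

~b = 1 − 0.92 = 0.08
d /\ d = min(0.53, 0.53) = 0.53
~b /\ (d /\ d) = min(0.08, 0.53) = 0.08
b -> (~b /\ (d /\ d)) = min(1, 1 − 0.92 + 0.08) = min(1, 0.16) = 0.16
a -> (b -> (~b /\ (d /\ d))) = min(1, 1 − 0.92 + 0.16) = min(1, 0.24) = 0.24
~(a -> (b -> (~b /\ (d /\ d)))) = 1 − 0.24 = 0.76
~d = 1 − 0.53 = 0.47
~d /\ d = min(0.47, 0.53) = 0.47
~(a -> (b -> (~b /\ (d /\ d)))) /\ (~d /\ d) = min(0.76, 0.47) = 0.47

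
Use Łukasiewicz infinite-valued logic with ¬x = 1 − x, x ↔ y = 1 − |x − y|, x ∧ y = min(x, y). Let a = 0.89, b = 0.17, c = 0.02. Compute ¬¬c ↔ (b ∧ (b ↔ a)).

0.85

¬c = 1 − 0.02 = 0.98
¬¬c = 1 − 0.98 = 0.02
b ↔ a = 1 − |0.17 − 0.89| = 1 − 0.72 = 0.28
b ∧ (b ↔ a) = min(0.17, 0.28) = 0.17
¬¬c ↔ (b ∧ (b ↔ a)) = 1 − |0.02 − 0.17| = 1 − 0.15 = 0.85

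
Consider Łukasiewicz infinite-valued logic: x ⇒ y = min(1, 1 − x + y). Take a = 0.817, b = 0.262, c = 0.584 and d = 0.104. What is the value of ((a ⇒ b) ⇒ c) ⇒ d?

a ⇒ b = min(1, 1 − 0.817 + 0.262) = min(1, 0.445) = 0.445
(a ⇒ b) ⇒ c = min(1, 1 − 0.445 + 0.584) = min(1, 1.139) = 1.000
((a ⇒ b) ⇒ c) ⇒ d = min(1, 1 − 1.000 + 0.104) = min(1, 0.104) = 0.104

0.104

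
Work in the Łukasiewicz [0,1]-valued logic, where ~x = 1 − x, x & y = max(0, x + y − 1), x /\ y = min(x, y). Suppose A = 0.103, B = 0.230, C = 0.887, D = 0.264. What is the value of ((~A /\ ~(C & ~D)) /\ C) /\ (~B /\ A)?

0.103

~A = 1 − 0.103 = 0.897
~D = 1 − 0.264 = 0.736
C & ~D = max(0, 0.887 + 0.736 − 1) = max(0, 0.623) = 0.623
~(C & ~D) = 1 − 0.623 = 0.377
~A /\ ~(C & ~D) = min(0.897, 0.377) = 0.377
(~A /\ ~(C & ~D)) /\ C = min(0.377, 0.887) = 0.377
~B = 1 − 0.230 = 0.770
~B /\ A = min(0.770, 0.103) = 0.103
((~A /\ ~(C & ~D)) /\ C) /\ (~B /\ A) = min(0.377, 0.103) = 0.103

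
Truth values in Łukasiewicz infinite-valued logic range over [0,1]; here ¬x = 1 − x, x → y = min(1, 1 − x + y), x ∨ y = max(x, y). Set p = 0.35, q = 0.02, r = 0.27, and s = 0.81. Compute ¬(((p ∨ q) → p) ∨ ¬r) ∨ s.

0.81

p ∨ q = max(0.35, 0.02) = 0.35
(p ∨ q) → p = min(1, 1 − 0.35 + 0.35) = min(1, 1.00) = 1.00
¬r = 1 − 0.27 = 0.73
((p ∨ q) → p) ∨ ¬r = max(1.00, 0.73) = 1.00
¬(((p ∨ q) → p) ∨ ¬r) = 1 − 1.00 = 0.00
¬(((p ∨ q) → p) ∨ ¬r) ∨ s = max(0.00, 0.81) = 0.81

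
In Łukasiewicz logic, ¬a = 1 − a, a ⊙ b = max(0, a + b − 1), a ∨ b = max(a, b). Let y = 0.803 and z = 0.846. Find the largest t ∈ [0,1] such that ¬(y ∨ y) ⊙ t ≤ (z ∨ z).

1.000

y ∨ y = max(0.803, 0.803) = 0.803
¬(y ∨ y) = 1 − 0.803 = 0.197
So the left factor is ¬(y ∨ y) = 0.197.
z ∨ z = max(0.846, 0.846) = 0.846
So the right-hand bound is z ∨ z = 0.846.
The residuum of the Łukasiewicz t-norm gives the supremum: min(1, 1 − 0.197 + 0.846).
1 − 0.197 + 0.846 = 1.649, so t = min(1, 1.649) = 1.000.
Check: 0.197 ⊙ 1.000 = max(0, 0.197) = 0.197 ≤ 0.846.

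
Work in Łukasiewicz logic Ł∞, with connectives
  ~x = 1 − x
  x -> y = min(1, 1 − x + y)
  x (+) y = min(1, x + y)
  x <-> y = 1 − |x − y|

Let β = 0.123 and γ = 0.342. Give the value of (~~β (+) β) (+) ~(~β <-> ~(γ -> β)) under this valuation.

0.904

~β = 1 − 0.123 = 0.877
~~β = 1 − 0.877 = 0.123
~~β (+) β = min(1, 0.123 + 0.123) = min(1, 0.246) = 0.246
γ -> β = min(1, 1 − 0.342 + 0.123) = min(1, 0.781) = 0.781
~(γ -> β) = 1 − 0.781 = 0.219
~β <-> ~(γ -> β) = 1 − |0.877 − 0.219| = 1 − 0.658 = 0.342
~(~β <-> ~(γ -> β)) = 1 − 0.342 = 0.658
(~~β (+) β) (+) ~(~β <-> ~(γ -> β)) = min(1, 0.246 + 0.658) = min(1, 0.904) = 0.904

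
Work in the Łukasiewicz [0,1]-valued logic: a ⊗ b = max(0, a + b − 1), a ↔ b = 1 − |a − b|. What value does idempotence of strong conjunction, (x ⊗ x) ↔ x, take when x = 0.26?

x ⊗ x = max(0, 0.26 + 0.26 − 1) = max(0, -0.48) = 0.00
(x ⊗ x) ↔ x = 1 − |0.00 − 0.26| = 1 − 0.26 = 0.74
(The value 0.74 < 1 shows this instance is not satisfied; fails in Ł∞ since a ⊗ a = max(0, 2a−1) ≠ a in general.)

0.74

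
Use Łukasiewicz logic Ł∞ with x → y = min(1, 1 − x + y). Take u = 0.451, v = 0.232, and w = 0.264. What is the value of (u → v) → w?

0.483

u → v = min(1, 1 − 0.451 + 0.232) = min(1, 0.781) = 0.781
(u → v) → w = min(1, 1 − 0.781 + 0.264) = min(1, 0.483) = 0.483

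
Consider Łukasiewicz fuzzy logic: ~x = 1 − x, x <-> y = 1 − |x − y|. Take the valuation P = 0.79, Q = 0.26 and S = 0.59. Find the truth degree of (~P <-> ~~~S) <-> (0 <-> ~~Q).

0.94

~P = 1 − 0.79 = 0.21
~S = 1 − 0.59 = 0.41
~~S = 1 − 0.41 = 0.59
~~~S = 1 − 0.59 = 0.41
~P <-> ~~~S = 1 − |0.21 − 0.41| = 1 − 0.20 = 0.80
~Q = 1 − 0.26 = 0.74
~~Q = 1 − 0.74 = 0.26
0 <-> ~~Q = 1 − |0.00 − 0.26| = 1 − 0.26 = 0.74
(~P <-> ~~~S) <-> (0 <-> ~~Q) = 1 − |0.80 − 0.74| = 1 − 0.06 = 0.94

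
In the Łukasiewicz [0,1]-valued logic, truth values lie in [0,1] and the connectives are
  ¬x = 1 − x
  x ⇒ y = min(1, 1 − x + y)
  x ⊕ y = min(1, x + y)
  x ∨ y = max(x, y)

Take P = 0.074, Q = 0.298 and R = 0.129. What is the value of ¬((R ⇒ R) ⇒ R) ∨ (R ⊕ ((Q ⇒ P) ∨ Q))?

0.905

R ⇒ R = min(1, 1 − 0.129 + 0.129) = min(1, 1.000) = 1.000
(R ⇒ R) ⇒ R = min(1, 1 − 1.000 + 0.129) = min(1, 0.129) = 0.129
¬((R ⇒ R) ⇒ R) = 1 − 0.129 = 0.871
Q ⇒ P = min(1, 1 − 0.298 + 0.074) = min(1, 0.776) = 0.776
(Q ⇒ P) ∨ Q = max(0.776, 0.298) = 0.776
R ⊕ ((Q ⇒ P) ∨ Q) = min(1, 0.129 + 0.776) = min(1, 0.905) = 0.905
¬((R ⇒ R) ⇒ R) ∨ (R ⊕ ((Q ⇒ P) ∨ Q)) = max(0.871, 0.905) = 0.905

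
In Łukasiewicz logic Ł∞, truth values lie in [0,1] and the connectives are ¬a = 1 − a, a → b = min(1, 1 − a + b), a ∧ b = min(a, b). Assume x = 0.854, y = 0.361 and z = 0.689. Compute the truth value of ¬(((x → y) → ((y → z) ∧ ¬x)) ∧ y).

x → y = min(1, 1 − 0.854 + 0.361) = min(1, 0.507) = 0.507
y → z = min(1, 1 − 0.361 + 0.689) = min(1, 1.328) = 1.000
¬x = 1 − 0.854 = 0.146
(y → z) ∧ ¬x = min(1.000, 0.146) = 0.146
(x → y) → ((y → z) ∧ ¬x) = min(1, 1 − 0.507 + 0.146) = min(1, 0.639) = 0.639
((x → y) → ((y → z) ∧ ¬x)) ∧ y = min(0.639, 0.361) = 0.361
¬(((x → y) → ((y → z) ∧ ¬x)) ∧ y) = 1 − 0.361 = 0.639

0.639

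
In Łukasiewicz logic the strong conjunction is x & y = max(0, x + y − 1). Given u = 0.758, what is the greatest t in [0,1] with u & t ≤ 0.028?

The residuum of the Łukasiewicz t-norm gives the supremum: min(1, 1 − 0.758 + 0.028).
1 − 0.758 + 0.028 = 0.270, so t = min(1, 0.270) = 0.270.
Check: 0.758 & 0.270 = max(0, 0.028) = 0.028 ≤ 0.028.

0.270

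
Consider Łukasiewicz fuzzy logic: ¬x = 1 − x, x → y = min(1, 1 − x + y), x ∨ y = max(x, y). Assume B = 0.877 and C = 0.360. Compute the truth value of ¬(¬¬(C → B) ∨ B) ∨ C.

C → B = min(1, 1 − 0.360 + 0.877) = min(1, 1.517) = 1.000
¬(C → B) = 1 − 1.000 = 0.000
¬¬(C → B) = 1 − 0.000 = 1.000
¬¬(C → B) ∨ B = max(1.000, 0.877) = 1.000
¬(¬¬(C → B) ∨ B) = 1 − 1.000 = 0.000
¬(¬¬(C → B) ∨ B) ∨ C = max(0.000, 0.360) = 0.360

0.360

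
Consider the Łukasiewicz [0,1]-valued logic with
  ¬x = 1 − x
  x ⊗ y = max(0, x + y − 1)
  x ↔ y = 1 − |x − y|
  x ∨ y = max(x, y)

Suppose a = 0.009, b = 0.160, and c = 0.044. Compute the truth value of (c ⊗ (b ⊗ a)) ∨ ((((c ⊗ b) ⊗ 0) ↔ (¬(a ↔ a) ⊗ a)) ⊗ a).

0.009

b ⊗ a = max(0, 0.160 + 0.009 − 1) = max(0, -0.831) = 0.000
c ⊗ (b ⊗ a) = max(0, 0.044 + 0.000 − 1) = max(0, -0.956) = 0.000
c ⊗ b = max(0, 0.044 + 0.160 − 1) = max(0, -0.796) = 0.000
(c ⊗ b) ⊗ 0 = max(0, 0.000 + 0.000 − 1) = max(0, -1.000) = 0.000
a ↔ a = 1 − |0.009 − 0.009| = 1 − 0.000 = 1.000
¬(a ↔ a) = 1 − 1.000 = 0.000
¬(a ↔ a) ⊗ a = max(0, 0.000 + 0.009 − 1) = max(0, -0.991) = 0.000
((c ⊗ b) ⊗ 0) ↔ (¬(a ↔ a) ⊗ a) = 1 − |0.000 − 0.000| = 1 − 0.000 = 1.000
(((c ⊗ b) ⊗ 0) ↔ (¬(a ↔ a) ⊗ a)) ⊗ a = max(0, 1.000 + 0.009 − 1) = max(0, 0.009) = 0.009
(c ⊗ (b ⊗ a)) ∨ ((((c ⊗ b) ⊗ 0) ↔ (¬(a ↔ a) ⊗ a)) ⊗ a) = max(0.000, 0.009) = 0.009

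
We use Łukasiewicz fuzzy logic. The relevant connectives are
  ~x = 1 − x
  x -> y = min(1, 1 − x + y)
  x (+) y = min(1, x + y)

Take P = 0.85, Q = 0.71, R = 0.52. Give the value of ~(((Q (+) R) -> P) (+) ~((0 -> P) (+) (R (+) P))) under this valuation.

Q (+) R = min(1, 0.71 + 0.52) = min(1, 1.23) = 1.00
(Q (+) R) -> P = min(1, 1 − 1.00 + 0.85) = min(1, 0.85) = 0.85
0 -> P = min(1, 1 − 0.00 + 0.85) = min(1, 1.85) = 1.00
R (+) P = min(1, 0.52 + 0.85) = min(1, 1.37) = 1.00
(0 -> P) (+) (R (+) P) = min(1, 1.00 + 1.00) = min(1, 2.00) = 1.00
~((0 -> P) (+) (R (+) P)) = 1 − 1.00 = 0.00
((Q (+) R) -> P) (+) ~((0 -> P) (+) (R (+) P)) = min(1, 0.85 + 0.00) = min(1, 0.85) = 0.85
~(((Q (+) R) -> P) (+) ~((0 -> P) (+) (R (+) P))) = 1 − 0.85 = 0.15

0.15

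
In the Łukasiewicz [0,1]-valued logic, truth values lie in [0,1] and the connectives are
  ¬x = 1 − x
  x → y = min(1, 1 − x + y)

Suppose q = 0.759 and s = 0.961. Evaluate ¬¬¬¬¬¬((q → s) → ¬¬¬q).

0.241

q → s = min(1, 1 − 0.759 + 0.961) = min(1, 1.202) = 1.000
¬q = 1 − 0.759 = 0.241
¬¬q = 1 − 0.241 = 0.759
¬¬¬q = 1 − 0.759 = 0.241
(q → s) → ¬¬¬q = min(1, 1 − 1.000 + 0.241) = min(1, 0.241) = 0.241
¬((q → s) → ¬¬¬q) = 1 − 0.241 = 0.759
¬¬((q → s) → ¬¬¬q) = 1 − 0.759 = 0.241
¬¬¬((q → s) → ¬¬¬q) = 1 − 0.241 = 0.759
¬¬¬¬((q → s) → ¬¬¬q) = 1 − 0.759 = 0.241
¬¬¬¬¬((q → s) → ¬¬¬q) = 1 − 0.241 = 0.759
¬¬¬¬¬¬((q → s) → ¬¬¬q) = 1 − 0.759 = 0.241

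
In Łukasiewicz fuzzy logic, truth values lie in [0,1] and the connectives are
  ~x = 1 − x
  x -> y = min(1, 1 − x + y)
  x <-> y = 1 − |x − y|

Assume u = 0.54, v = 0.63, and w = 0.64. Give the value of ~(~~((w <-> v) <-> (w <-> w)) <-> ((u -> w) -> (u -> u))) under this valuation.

w <-> v = 1 − |0.64 − 0.63| = 1 − 0.01 = 0.99
w <-> w = 1 − |0.64 − 0.64| = 1 − 0.00 = 1.00
(w <-> v) <-> (w <-> w) = 1 − |0.99 − 1.00| = 1 − 0.01 = 0.99
~((w <-> v) <-> (w <-> w)) = 1 − 0.99 = 0.01
~~((w <-> v) <-> (w <-> w)) = 1 − 0.01 = 0.99
u -> w = min(1, 1 − 0.54 + 0.64) = min(1, 1.10) = 1.00
u -> u = min(1, 1 − 0.54 + 0.54) = min(1, 1.00) = 1.00
(u -> w) -> (u -> u) = min(1, 1 − 1.00 + 1.00) = min(1, 1.00) = 1.00
~~((w <-> v) <-> (w <-> w)) <-> ((u -> w) -> (u -> u)) = 1 − |0.99 − 1.00| = 1 − 0.01 = 0.99
~(~~((w <-> v) <-> (w <-> w)) <-> ((u -> w) -> (u -> u))) = 1 − 0.99 = 0.01

0.01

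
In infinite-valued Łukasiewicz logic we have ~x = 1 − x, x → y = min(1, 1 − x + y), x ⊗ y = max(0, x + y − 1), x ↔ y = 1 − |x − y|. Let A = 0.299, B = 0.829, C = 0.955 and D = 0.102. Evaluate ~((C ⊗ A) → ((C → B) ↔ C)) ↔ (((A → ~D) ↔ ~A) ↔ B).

C ⊗ A = max(0, 0.955 + 0.299 − 1) = max(0, 0.254) = 0.254
C → B = min(1, 1 − 0.955 + 0.829) = min(1, 0.874) = 0.874
(C → B) ↔ C = 1 − |0.874 − 0.955| = 1 − 0.081 = 0.919
(C ⊗ A) → ((C → B) ↔ C) = min(1, 1 − 0.254 + 0.919) = min(1, 1.665) = 1.000
~((C ⊗ A) → ((C → B) ↔ C)) = 1 − 1.000 = 0.000
~D = 1 − 0.102 = 0.898
A → ~D = min(1, 1 − 0.299 + 0.898) = min(1, 1.599) = 1.000
~A = 1 − 0.299 = 0.701
(A → ~D) ↔ ~A = 1 − |1.000 − 0.701| = 1 − 0.299 = 0.701
((A → ~D) ↔ ~A) ↔ B = 1 − |0.701 − 0.829| = 1 − 0.128 = 0.872
~((C ⊗ A) → ((C → B) ↔ C)) ↔ (((A → ~D) ↔ ~A) ↔ B) = 1 − |0.000 − 0.872| = 1 − 0.872 = 0.128

0.128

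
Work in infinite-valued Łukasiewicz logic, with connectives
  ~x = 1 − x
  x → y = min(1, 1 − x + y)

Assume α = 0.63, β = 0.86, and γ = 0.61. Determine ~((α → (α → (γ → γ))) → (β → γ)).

0.25

γ → γ = min(1, 1 − 0.61 + 0.61) = min(1, 1.00) = 1.00
α → (γ → γ) = min(1, 1 − 0.63 + 1.00) = min(1, 1.37) = 1.00
α → (α → (γ → γ)) = min(1, 1 − 0.63 + 1.00) = min(1, 1.37) = 1.00
β → γ = min(1, 1 − 0.86 + 0.61) = min(1, 0.75) = 0.75
(α → (α → (γ → γ))) → (β → γ) = min(1, 1 − 1.00 + 0.75) = min(1, 0.75) = 0.75
~((α → (α → (γ → γ))) → (β → γ)) = 1 − 0.75 = 0.25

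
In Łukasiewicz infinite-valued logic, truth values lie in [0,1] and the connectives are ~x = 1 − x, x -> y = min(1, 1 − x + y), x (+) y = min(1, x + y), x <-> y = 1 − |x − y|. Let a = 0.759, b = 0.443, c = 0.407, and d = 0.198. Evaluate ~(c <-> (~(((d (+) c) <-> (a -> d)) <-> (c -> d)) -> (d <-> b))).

0.593

d (+) c = min(1, 0.198 + 0.407) = min(1, 0.605) = 0.605
a -> d = min(1, 1 − 0.759 + 0.198) = min(1, 0.439) = 0.439
(d (+) c) <-> (a -> d) = 1 − |0.605 − 0.439| = 1 − 0.166 = 0.834
c -> d = min(1, 1 − 0.407 + 0.198) = min(1, 0.791) = 0.791
((d (+) c) <-> (a -> d)) <-> (c -> d) = 1 − |0.834 − 0.791| = 1 − 0.043 = 0.957
~(((d (+) c) <-> (a -> d)) <-> (c -> d)) = 1 − 0.957 = 0.043
d <-> b = 1 − |0.198 − 0.443| = 1 − 0.245 = 0.755
~(((d (+) c) <-> (a -> d)) <-> (c -> d)) -> (d <-> b) = min(1, 1 − 0.043 + 0.755) = min(1, 1.712) = 1.000
c <-> (~(((d (+) c) <-> (a -> d)) <-> (c -> d)) -> (d <-> b)) = 1 − |0.407 − 1.000| = 1 − 0.593 = 0.407
~(c <-> (~(((d (+) c) <-> (a -> d)) <-> (c -> d)) -> (d <-> b))) = 1 − 0.407 = 0.593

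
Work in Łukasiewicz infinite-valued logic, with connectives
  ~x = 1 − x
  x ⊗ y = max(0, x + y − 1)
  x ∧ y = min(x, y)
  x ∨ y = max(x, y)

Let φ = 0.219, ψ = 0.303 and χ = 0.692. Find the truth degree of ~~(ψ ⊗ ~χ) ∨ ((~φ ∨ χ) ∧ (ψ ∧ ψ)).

~χ = 1 − 0.692 = 0.308
ψ ⊗ ~χ = max(0, 0.303 + 0.308 − 1) = max(0, -0.389) = 0.000
~(ψ ⊗ ~χ) = 1 − 0.000 = 1.000
~~(ψ ⊗ ~χ) = 1 − 1.000 = 0.000
~φ = 1 − 0.219 = 0.781
~φ ∨ χ = max(0.781, 0.692) = 0.781
ψ ∧ ψ = min(0.303, 0.303) = 0.303
(~φ ∨ χ) ∧ (ψ ∧ ψ) = min(0.781, 0.303) = 0.303
~~(ψ ⊗ ~χ) ∨ ((~φ ∨ χ) ∧ (ψ ∧ ψ)) = max(0.000, 0.303) = 0.303

0.303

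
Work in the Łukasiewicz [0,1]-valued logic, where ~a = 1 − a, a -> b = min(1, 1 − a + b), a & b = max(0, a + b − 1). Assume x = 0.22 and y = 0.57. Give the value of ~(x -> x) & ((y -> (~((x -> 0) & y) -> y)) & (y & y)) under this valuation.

x -> x = min(1, 1 − 0.22 + 0.22) = min(1, 1.00) = 1.00
~(x -> x) = 1 − 1.00 = 0.00
x -> 0 = min(1, 1 − 0.22 + 0.00) = min(1, 0.78) = 0.78
(x -> 0) & y = max(0, 0.78 + 0.57 − 1) = max(0, 0.35) = 0.35
~((x -> 0) & y) = 1 − 0.35 = 0.65
~((x -> 0) & y) -> y = min(1, 1 − 0.65 + 0.57) = min(1, 0.92) = 0.92
y -> (~((x -> 0) & y) -> y) = min(1, 1 − 0.57 + 0.92) = min(1, 1.35) = 1.00
y & y = max(0, 0.57 + 0.57 − 1) = max(0, 0.14) = 0.14
(y -> (~((x -> 0) & y) -> y)) & (y & y) = max(0, 1.00 + 0.14 − 1) = max(0, 0.14) = 0.14
~(x -> x) & ((y -> (~((x -> 0) & y) -> y)) & (y & y)) = max(0, 0.00 + 0.14 − 1) = max(0, -0.86) = 0.00

0.00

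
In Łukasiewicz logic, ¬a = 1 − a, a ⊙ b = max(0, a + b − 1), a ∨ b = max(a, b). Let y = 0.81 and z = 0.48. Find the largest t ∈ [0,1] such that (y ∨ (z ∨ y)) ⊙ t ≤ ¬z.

0.71

z ∨ y = max(0.48, 0.81) = 0.81
y ∨ (z ∨ y) = max(0.81, 0.81) = 0.81
So the left factor is y ∨ (z ∨ y) = 0.81.
¬z = 1 − 0.48 = 0.52
So the right-hand bound is ¬z = 0.52.
The residuum of the Łukasiewicz t-norm gives the supremum: min(1, 1 − 0.81 + 0.52).
1 − 0.81 + 0.52 = 0.71, so t = min(1, 0.71) = 0.71.
Check: 0.81 ⊙ 0.71 = max(0, 0.52) = 0.52 ≤ 0.52.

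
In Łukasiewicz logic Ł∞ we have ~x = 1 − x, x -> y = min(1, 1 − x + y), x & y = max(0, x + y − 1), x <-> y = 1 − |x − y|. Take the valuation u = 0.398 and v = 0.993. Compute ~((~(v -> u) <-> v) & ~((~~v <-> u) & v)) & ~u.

0.398

v -> u = min(1, 1 − 0.993 + 0.398) = min(1, 0.405) = 0.405
~(v -> u) = 1 − 0.405 = 0.595
~(v -> u) <-> v = 1 − |0.595 − 0.993| = 1 − 0.398 = 0.602
~v = 1 − 0.993 = 0.007
~~v = 1 − 0.007 = 0.993
~~v <-> u = 1 − |0.993 − 0.398| = 1 − 0.595 = 0.405
(~~v <-> u) & v = max(0, 0.405 + 0.993 − 1) = max(0, 0.398) = 0.398
~((~~v <-> u) & v) = 1 − 0.398 = 0.602
(~(v -> u) <-> v) & ~((~~v <-> u) & v) = max(0, 0.602 + 0.602 − 1) = max(0, 0.204) = 0.204
~((~(v -> u) <-> v) & ~((~~v <-> u) & v)) = 1 − 0.204 = 0.796
~u = 1 − 0.398 = 0.602
~((~(v -> u) <-> v) & ~((~~v <-> u) & v)) & ~u = max(0, 0.796 + 0.602 − 1) = max(0, 0.398) = 0.398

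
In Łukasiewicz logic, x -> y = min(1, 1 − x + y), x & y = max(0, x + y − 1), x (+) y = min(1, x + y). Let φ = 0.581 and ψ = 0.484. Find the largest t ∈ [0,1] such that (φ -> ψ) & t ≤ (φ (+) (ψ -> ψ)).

φ -> ψ = min(1, 1 − 0.581 + 0.484) = min(1, 0.903) = 0.903
So the left factor is φ -> ψ = 0.903.
ψ -> ψ = min(1, 1 − 0.484 + 0.484) = min(1, 1.000) = 1.000
φ (+) (ψ -> ψ) = min(1, 0.581 + 1.000) = min(1, 1.581) = 1.000
So the right-hand bound is φ (+) (ψ -> ψ) = 1.000.
The residuum of the Łukasiewicz t-norm gives the supremum: min(1, 1 − 0.903 + 1.000).
1 − 0.903 + 1.000 = 1.097, so t = min(1, 1.097) = 1.000.
Check: 0.903 & 1.000 = max(0, 0.903) = 0.903 ≤ 1.000.

1.000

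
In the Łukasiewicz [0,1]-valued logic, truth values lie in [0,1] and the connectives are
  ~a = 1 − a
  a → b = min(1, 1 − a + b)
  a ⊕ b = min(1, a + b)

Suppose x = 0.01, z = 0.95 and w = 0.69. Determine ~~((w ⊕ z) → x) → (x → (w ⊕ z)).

w ⊕ z = min(1, 0.69 + 0.95) = min(1, 1.64) = 1.00
(w ⊕ z) → x = min(1, 1 − 1.00 + 0.01) = min(1, 0.01) = 0.01
~((w ⊕ z) → x) = 1 − 0.01 = 0.99
~~((w ⊕ z) → x) = 1 − 0.99 = 0.01
x → (w ⊕ z) = min(1, 1 − 0.01 + 1.00) = min(1, 1.99) = 1.00
~~((w ⊕ z) → x) → (x → (w ⊕ z)) = min(1, 1 − 0.01 + 1.00) = min(1, 1.99) = 1.00

1.00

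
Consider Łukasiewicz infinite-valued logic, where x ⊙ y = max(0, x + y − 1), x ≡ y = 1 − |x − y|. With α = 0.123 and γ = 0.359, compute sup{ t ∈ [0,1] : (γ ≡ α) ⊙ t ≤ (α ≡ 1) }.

γ ≡ α = 1 − |0.359 − 0.123| = 1 − 0.236 = 0.764
So the left factor is γ ≡ α = 0.764.
α ≡ 1 = 1 − |0.123 − 1.000| = 1 − 0.877 = 0.123
So the right-hand bound is α ≡ 1 = 0.123.
The residuum of the Łukasiewicz t-norm gives the supremum: min(1, 1 − 0.764 + 0.123).
1 − 0.764 + 0.123 = 0.359, so t = min(1, 0.359) = 0.359.
Check: 0.764 ⊙ 0.359 = max(0, 0.123) = 0.123 ≤ 0.123.

0.359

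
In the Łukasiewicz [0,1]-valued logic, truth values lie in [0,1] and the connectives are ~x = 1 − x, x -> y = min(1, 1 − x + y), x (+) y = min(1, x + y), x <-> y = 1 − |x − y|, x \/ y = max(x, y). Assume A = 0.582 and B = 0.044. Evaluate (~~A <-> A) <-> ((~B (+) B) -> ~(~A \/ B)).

~A = 1 − 0.582 = 0.418
~~A = 1 − 0.418 = 0.582
~~A <-> A = 1 − |0.582 − 0.582| = 1 − 0.000 = 1.000
~B = 1 − 0.044 = 0.956
~B (+) B = min(1, 0.956 + 0.044) = min(1, 1.000) = 1.000
~A \/ B = max(0.418, 0.044) = 0.418
~(~A \/ B) = 1 − 0.418 = 0.582
(~B (+) B) -> ~(~A \/ B) = min(1, 1 − 1.000 + 0.582) = min(1, 0.582) = 0.582
(~~A <-> A) <-> ((~B (+) B) -> ~(~A \/ B)) = 1 − |1.000 − 0.582| = 1 − 0.418 = 0.582

0.582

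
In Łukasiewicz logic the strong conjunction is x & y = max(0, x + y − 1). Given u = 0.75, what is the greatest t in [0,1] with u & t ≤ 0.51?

0.76

The residuum of the Łukasiewicz t-norm gives the supremum: min(1, 1 − 0.75 + 0.51).
1 − 0.75 + 0.51 = 0.76, so t = min(1, 0.76) = 0.76.
Check: 0.75 & 0.76 = max(0, 0.51) = 0.51 ≤ 0.51.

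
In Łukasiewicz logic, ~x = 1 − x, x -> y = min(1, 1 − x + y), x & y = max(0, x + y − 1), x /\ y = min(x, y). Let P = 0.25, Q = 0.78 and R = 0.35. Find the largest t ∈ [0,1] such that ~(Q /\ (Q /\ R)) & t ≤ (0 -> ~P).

1.00

Q /\ R = min(0.78, 0.35) = 0.35
Q /\ (Q /\ R) = min(0.78, 0.35) = 0.35
~(Q /\ (Q /\ R)) = 1 − 0.35 = 0.65
So the left factor is ~(Q /\ (Q /\ R)) = 0.65.
~P = 1 − 0.25 = 0.75
0 -> ~P = min(1, 1 − 0.00 + 0.75) = min(1, 1.75) = 1.00
So the right-hand bound is 0 -> ~P = 1.00.
The residuum of the Łukasiewicz t-norm gives the supremum: min(1, 1 − 0.65 + 1.00).
1 − 0.65 + 1.00 = 1.35, so t = min(1, 1.35) = 1.00.
Check: 0.65 & 1.00 = max(0, 0.65) = 0.65 ≤ 1.00.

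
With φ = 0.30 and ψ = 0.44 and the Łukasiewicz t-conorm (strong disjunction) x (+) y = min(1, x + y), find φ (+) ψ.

0.74

φ (+) ψ = min(1, 0.30 + 0.44) = min(1, 0.74) = 0.74
For comparison, the Gödel t-conorm max(x, y) would give 0.44.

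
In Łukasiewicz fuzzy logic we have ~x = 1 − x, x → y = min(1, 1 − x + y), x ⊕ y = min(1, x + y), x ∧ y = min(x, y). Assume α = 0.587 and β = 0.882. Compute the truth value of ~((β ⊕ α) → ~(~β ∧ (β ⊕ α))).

0.118

β ⊕ α = min(1, 0.882 + 0.587) = min(1, 1.469) = 1.000
~β = 1 − 0.882 = 0.118
~β ∧ (β ⊕ α) = min(0.118, 1.000) = 0.118
~(~β ∧ (β ⊕ α)) = 1 − 0.118 = 0.882
(β ⊕ α) → ~(~β ∧ (β ⊕ α)) = min(1, 1 − 1.000 + 0.882) = min(1, 0.882) = 0.882
~((β ⊕ α) → ~(~β ∧ (β ⊕ α))) = 1 − 0.882 = 0.118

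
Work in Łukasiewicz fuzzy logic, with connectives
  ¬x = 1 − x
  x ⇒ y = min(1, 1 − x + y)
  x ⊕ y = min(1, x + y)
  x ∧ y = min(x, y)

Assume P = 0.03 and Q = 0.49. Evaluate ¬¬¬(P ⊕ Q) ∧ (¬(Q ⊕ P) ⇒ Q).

0.48

P ⊕ Q = min(1, 0.03 + 0.49) = min(1, 0.52) = 0.52
¬(P ⊕ Q) = 1 − 0.52 = 0.48
¬¬(P ⊕ Q) = 1 − 0.48 = 0.52
¬¬¬(P ⊕ Q) = 1 − 0.52 = 0.48
Q ⊕ P = min(1, 0.49 + 0.03) = min(1, 0.52) = 0.52
¬(Q ⊕ P) = 1 − 0.52 = 0.48
¬(Q ⊕ P) ⇒ Q = min(1, 1 − 0.48 + 0.49) = min(1, 1.01) = 1.00
¬¬¬(P ⊕ Q) ∧ (¬(Q ⊕ P) ⇒ Q) = min(0.48, 1.00) = 0.48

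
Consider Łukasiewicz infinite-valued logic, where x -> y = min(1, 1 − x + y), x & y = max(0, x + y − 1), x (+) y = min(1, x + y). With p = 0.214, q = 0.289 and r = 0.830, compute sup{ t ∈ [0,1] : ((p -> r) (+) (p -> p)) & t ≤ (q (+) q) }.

0.578

p -> r = min(1, 1 − 0.214 + 0.830) = min(1, 1.616) = 1.000
p -> p = min(1, 1 − 0.214 + 0.214) = min(1, 1.000) = 1.000
(p -> r) (+) (p -> p) = min(1, 1.000 + 1.000) = min(1, 2.000) = 1.000
So the left factor is (p -> r) (+) (p -> p) = 1.000.
q (+) q = min(1, 0.289 + 0.289) = min(1, 0.578) = 0.578
So the right-hand bound is q (+) q = 0.578.
The residuum of the Łukasiewicz t-norm gives the supremum: min(1, 1 − 1.000 + 0.578).
1 − 1.000 + 0.578 = 0.578, so t = min(1, 0.578) = 0.578.
Check: 1.000 & 0.578 = max(0, 0.578) = 0.578 ≤ 0.578.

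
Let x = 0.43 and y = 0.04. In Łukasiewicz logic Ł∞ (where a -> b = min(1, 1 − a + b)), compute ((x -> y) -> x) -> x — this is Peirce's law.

x -> y = min(1, 1 − 0.43 + 0.04) = min(1, 0.61) = 0.61
(x -> y) -> x = min(1, 1 − 0.61 + 0.43) = min(1, 0.82) = 0.82
((x -> y) -> x) -> x = min(1, 1 − 0.82 + 0.43) = min(1, 0.61) = 0.61
(The value 0.61 < 1 shows this instance is not satisfied; not a Ł∞-tautology in general.)

0.61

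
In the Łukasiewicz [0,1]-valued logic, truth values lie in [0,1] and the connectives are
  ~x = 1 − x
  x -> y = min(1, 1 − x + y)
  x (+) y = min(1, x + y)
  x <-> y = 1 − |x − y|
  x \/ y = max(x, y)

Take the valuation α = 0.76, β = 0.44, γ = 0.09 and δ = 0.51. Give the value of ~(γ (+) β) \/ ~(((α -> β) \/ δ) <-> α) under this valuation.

γ (+) β = min(1, 0.09 + 0.44) = min(1, 0.53) = 0.53
~(γ (+) β) = 1 − 0.53 = 0.47
α -> β = min(1, 1 − 0.76 + 0.44) = min(1, 0.68) = 0.68
(α -> β) \/ δ = max(0.68, 0.51) = 0.68
((α -> β) \/ δ) <-> α = 1 − |0.68 − 0.76| = 1 − 0.08 = 0.92
~(((α -> β) \/ δ) <-> α) = 1 − 0.92 = 0.08
~(γ (+) β) \/ ~(((α -> β) \/ δ) <-> α) = max(0.47, 0.08) = 0.47

0.47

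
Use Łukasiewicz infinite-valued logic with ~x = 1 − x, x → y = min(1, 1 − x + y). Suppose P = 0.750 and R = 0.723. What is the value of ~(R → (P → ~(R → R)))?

0.473

R → R = min(1, 1 − 0.723 + 0.723) = min(1, 1.000) = 1.000
~(R → R) = 1 − 1.000 = 0.000
P → ~(R → R) = min(1, 1 − 0.750 + 0.000) = min(1, 0.250) = 0.250
R → (P → ~(R → R)) = min(1, 1 − 0.723 + 0.250) = min(1, 0.527) = 0.527
~(R → (P → ~(R → R))) = 1 − 0.527 = 0.473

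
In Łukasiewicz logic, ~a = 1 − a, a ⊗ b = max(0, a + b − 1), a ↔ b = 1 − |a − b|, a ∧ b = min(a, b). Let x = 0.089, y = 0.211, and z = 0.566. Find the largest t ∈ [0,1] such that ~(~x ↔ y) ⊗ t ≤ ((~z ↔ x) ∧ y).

~x = 1 − 0.089 = 0.911
~x ↔ y = 1 − |0.911 − 0.211| = 1 − 0.700 = 0.300
~(~x ↔ y) = 1 − 0.300 = 0.700
So the left factor is ~(~x ↔ y) = 0.700.
~z = 1 − 0.566 = 0.434
~z ↔ x = 1 − |0.434 − 0.089| = 1 − 0.345 = 0.655
(~z ↔ x) ∧ y = min(0.655, 0.211) = 0.211
So the right-hand bound is (~z ↔ x) ∧ y = 0.211.
The residuum of the Łukasiewicz t-norm gives the supremum: min(1, 1 − 0.700 + 0.211).
1 − 0.700 + 0.211 = 0.511, so t = min(1, 0.511) = 0.511.
Check: 0.700 ⊗ 0.511 = max(0, 0.211) = 0.211 ≤ 0.211.

0.511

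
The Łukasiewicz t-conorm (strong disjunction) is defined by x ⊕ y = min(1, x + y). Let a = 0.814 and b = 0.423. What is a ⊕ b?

a ⊕ b = min(1, 0.814 + 0.423) = min(1, 1.237) = 1.000
For comparison, the Gödel t-conorm max(x, y) would give 0.814.

1.000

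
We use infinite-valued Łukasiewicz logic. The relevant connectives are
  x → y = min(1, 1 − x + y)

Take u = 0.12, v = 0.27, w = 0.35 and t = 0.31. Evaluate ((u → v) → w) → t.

0.96

u → v = min(1, 1 − 0.12 + 0.27) = min(1, 1.15) = 1.00
(u → v) → w = min(1, 1 − 1.00 + 0.35) = min(1, 0.35) = 0.35
((u → v) → w) → t = min(1, 1 − 0.35 + 0.31) = min(1, 0.96) = 0.96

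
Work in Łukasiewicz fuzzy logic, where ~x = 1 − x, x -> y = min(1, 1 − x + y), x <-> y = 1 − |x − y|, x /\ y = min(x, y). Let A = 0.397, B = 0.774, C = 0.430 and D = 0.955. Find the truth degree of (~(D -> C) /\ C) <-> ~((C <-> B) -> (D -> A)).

D -> C = min(1, 1 − 0.955 + 0.430) = min(1, 0.475) = 0.475
~(D -> C) = 1 − 0.475 = 0.525
~(D -> C) /\ C = min(0.525, 0.430) = 0.430
C <-> B = 1 − |0.430 − 0.774| = 1 − 0.344 = 0.656
D -> A = min(1, 1 − 0.955 + 0.397) = min(1, 0.442) = 0.442
(C <-> B) -> (D -> A) = min(1, 1 − 0.656 + 0.442) = min(1, 0.786) = 0.786
~((C <-> B) -> (D -> A)) = 1 − 0.786 = 0.214
(~(D -> C) /\ C) <-> ~((C <-> B) -> (D -> A)) = 1 − |0.430 − 0.214| = 1 − 0.216 = 0.784

0.784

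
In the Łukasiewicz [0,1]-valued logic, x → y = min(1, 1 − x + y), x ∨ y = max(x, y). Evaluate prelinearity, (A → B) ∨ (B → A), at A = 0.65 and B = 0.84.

A → B = min(1, 1 − 0.65 + 0.84) = min(1, 1.19) = 1.00
B → A = min(1, 1 − 0.84 + 0.65) = min(1, 0.81) = 0.81
(A → B) ∨ (B → A) = max(1.00, 0.81) = 1.00
(As expected: a Ł∞-tautology — holds in every MV-chain.)

1.00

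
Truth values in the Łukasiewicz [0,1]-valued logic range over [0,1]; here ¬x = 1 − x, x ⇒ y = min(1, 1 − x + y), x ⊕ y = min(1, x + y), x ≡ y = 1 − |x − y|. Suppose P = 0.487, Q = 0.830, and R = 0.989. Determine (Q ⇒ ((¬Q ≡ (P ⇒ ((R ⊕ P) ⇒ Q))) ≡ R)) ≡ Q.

0.521

¬Q = 1 − 0.830 = 0.170
R ⊕ P = min(1, 0.989 + 0.487) = min(1, 1.476) = 1.000
(R ⊕ P) ⇒ Q = min(1, 1 − 1.000 + 0.830) = min(1, 0.830) = 0.830
P ⇒ ((R ⊕ P) ⇒ Q) = min(1, 1 − 0.487 + 0.830) = min(1, 1.343) = 1.000
¬Q ≡ (P ⇒ ((R ⊕ P) ⇒ Q)) = 1 − |0.170 − 1.000| = 1 − 0.830 = 0.170
(¬Q ≡ (P ⇒ ((R ⊕ P) ⇒ Q))) ≡ R = 1 − |0.170 − 0.989| = 1 − 0.819 = 0.181
Q ⇒ ((¬Q ≡ (P ⇒ ((R ⊕ P) ⇒ Q))) ≡ R) = min(1, 1 − 0.830 + 0.181) = min(1, 0.351) = 0.351
(Q ⇒ ((¬Q ≡ (P ⇒ ((R ⊕ P) ⇒ Q))) ≡ R)) ≡ Q = 1 − |0.351 − 0.830| = 1 − 0.479 = 0.521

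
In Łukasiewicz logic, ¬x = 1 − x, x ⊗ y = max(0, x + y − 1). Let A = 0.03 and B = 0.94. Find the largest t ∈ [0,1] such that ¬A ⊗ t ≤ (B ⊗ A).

0.03

¬A = 1 − 0.03 = 0.97
So the left factor is ¬A = 0.97.
B ⊗ A = max(0, 0.94 + 0.03 − 1) = max(0, -0.03) = 0.00
So the right-hand bound is B ⊗ A = 0.00.
The residuum of the Łukasiewicz t-norm gives the supremum: min(1, 1 − 0.97 + 0.00).
1 − 0.97 + 0.00 = 0.03, so t = min(1, 0.03) = 0.03.
Check: 0.97 ⊗ 0.03 = max(0, 0.00) = 0.00 ≤ 0.00.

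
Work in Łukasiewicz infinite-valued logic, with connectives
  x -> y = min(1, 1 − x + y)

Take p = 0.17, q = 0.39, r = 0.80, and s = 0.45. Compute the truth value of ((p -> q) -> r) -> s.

p -> q = min(1, 1 − 0.17 + 0.39) = min(1, 1.22) = 1.00
(p -> q) -> r = min(1, 1 − 1.00 + 0.80) = min(1, 0.80) = 0.80
((p -> q) -> r) -> s = min(1, 1 − 0.80 + 0.45) = min(1, 0.65) = 0.65

0.65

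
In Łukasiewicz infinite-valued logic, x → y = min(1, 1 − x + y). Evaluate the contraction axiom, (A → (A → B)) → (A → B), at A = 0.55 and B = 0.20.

A → B = min(1, 1 − 0.55 + 0.20) = min(1, 0.65) = 0.65
A → (A → B) = min(1, 1 − 0.55 + 0.65) = min(1, 1.10) = 1.00
(A → (A → B)) → (A → B) = min(1, 1 − 1.00 + 0.65) = min(1, 0.65) = 0.65
(The value 0.65 < 1 shows this instance is not satisfied; fails in Ł∞ (the t-norm is not idempotent).)

0.65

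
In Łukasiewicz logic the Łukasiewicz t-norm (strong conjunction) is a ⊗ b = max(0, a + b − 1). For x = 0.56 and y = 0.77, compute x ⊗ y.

0.33

x ⊗ y = max(0, 0.56 + 0.77 − 1) = max(0, 0.33) = 0.33
For comparison, the Gödel (minimum) t-norm min(a, b) would give 0.56.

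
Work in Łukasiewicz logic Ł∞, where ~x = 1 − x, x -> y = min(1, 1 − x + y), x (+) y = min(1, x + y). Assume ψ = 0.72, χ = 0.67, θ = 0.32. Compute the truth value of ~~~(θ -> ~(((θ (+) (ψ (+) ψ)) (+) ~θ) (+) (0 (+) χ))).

0.32

ψ (+) ψ = min(1, 0.72 + 0.72) = min(1, 1.44) = 1.00
θ (+) (ψ (+) ψ) = min(1, 0.32 + 1.00) = min(1, 1.32) = 1.00
~θ = 1 − 0.32 = 0.68
(θ (+) (ψ (+) ψ)) (+) ~θ = min(1, 1.00 + 0.68) = min(1, 1.68) = 1.00
0 (+) χ = min(1, 0.00 + 0.67) = min(1, 0.67) = 0.67
((θ (+) (ψ (+) ψ)) (+) ~θ) (+) (0 (+) χ) = min(1, 1.00 + 0.67) = min(1, 1.67) = 1.00
~(((θ (+) (ψ (+) ψ)) (+) ~θ) (+) (0 (+) χ)) = 1 − 1.00 = 0.00
θ -> ~(((θ (+) (ψ (+) ψ)) (+) ~θ) (+) (0 (+) χ)) = min(1, 1 − 0.32 + 0.00) = min(1, 0.68) = 0.68
~(θ -> ~(((θ (+) (ψ (+) ψ)) (+) ~θ) (+) (0 (+) χ))) = 1 − 0.68 = 0.32
~~(θ -> ~(((θ (+) (ψ (+) ψ)) (+) ~θ) (+) (0 (+) χ))) = 1 − 0.32 = 0.68
~~~(θ -> ~(((θ (+) (ψ (+) ψ)) (+) ~θ) (+) (0 (+) χ))) = 1 − 0.68 = 0.32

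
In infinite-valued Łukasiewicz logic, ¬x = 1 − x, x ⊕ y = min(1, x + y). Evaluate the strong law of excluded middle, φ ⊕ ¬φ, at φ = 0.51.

¬φ = 1 − 0.51 = 0.49
φ ⊕ ¬φ = min(1, 0.51 + 0.49) = min(1, 1.00) = 1.00
(As expected: always 1 in Ł∞ since a ⊕ (1−a) = 1.)

1.00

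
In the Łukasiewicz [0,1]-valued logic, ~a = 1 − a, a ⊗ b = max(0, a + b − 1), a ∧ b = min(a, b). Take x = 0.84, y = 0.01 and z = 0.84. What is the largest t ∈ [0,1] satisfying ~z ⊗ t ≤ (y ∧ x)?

~z = 1 − 0.84 = 0.16
So the left factor is ~z = 0.16.
y ∧ x = min(0.01, 0.84) = 0.01
So the right-hand bound is y ∧ x = 0.01.
The residuum of the Łukasiewicz t-norm gives the supremum: min(1, 1 − 0.16 + 0.01).
1 − 0.16 + 0.01 = 0.85, so t = min(1, 0.85) = 0.85.
Check: 0.16 ⊗ 0.85 = max(0, 0.01) = 0.01 ≤ 0.01.

0.85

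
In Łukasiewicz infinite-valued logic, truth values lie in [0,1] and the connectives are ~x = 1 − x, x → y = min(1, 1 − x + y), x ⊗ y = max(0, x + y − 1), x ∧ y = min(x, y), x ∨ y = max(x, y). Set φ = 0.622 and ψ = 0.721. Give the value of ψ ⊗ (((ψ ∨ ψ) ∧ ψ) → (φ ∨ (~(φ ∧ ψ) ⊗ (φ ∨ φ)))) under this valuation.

ψ ∨ ψ = max(0.721, 0.721) = 0.721
(ψ ∨ ψ) ∧ ψ = min(0.721, 0.721) = 0.721
φ ∧ ψ = min(0.622, 0.721) = 0.622
~(φ ∧ ψ) = 1 − 0.622 = 0.378
φ ∨ φ = max(0.622, 0.622) = 0.622
~(φ ∧ ψ) ⊗ (φ ∨ φ) = max(0, 0.378 + 0.622 − 1) = max(0, 0.000) = 0.000
φ ∨ (~(φ ∧ ψ) ⊗ (φ ∨ φ)) = max(0.622, 0.000) = 0.622
((ψ ∨ ψ) ∧ ψ) → (φ ∨ (~(φ ∧ ψ) ⊗ (φ ∨ φ))) = min(1, 1 − 0.721 + 0.622) = min(1, 0.901) = 0.901
ψ ⊗ (((ψ ∨ ψ) ∧ ψ) → (φ ∨ (~(φ ∧ ψ) ⊗ (φ ∨ φ)))) = max(0, 0.721 + 0.901 − 1) = max(0, 0.622) = 0.622

0.622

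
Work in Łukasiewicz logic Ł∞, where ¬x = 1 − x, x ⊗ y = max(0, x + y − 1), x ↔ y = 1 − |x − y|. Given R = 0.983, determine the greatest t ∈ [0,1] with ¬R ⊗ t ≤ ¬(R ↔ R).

0.983

¬R = 1 − 0.983 = 0.017
So the left factor is ¬R = 0.017.
R ↔ R = 1 − |0.983 − 0.983| = 1 − 0.000 = 1.000
¬(R ↔ R) = 1 − 1.000 = 0.000
So the right-hand bound is ¬(R ↔ R) = 0.000.
The residuum of the Łukasiewicz t-norm gives the supremum: min(1, 1 − 0.017 + 0.000).
1 − 0.017 + 0.000 = 0.983, so t = min(1, 0.983) = 0.983.
Check: 0.017 ⊗ 0.983 = max(0, 0.000) = 0.000 ≤ 0.000.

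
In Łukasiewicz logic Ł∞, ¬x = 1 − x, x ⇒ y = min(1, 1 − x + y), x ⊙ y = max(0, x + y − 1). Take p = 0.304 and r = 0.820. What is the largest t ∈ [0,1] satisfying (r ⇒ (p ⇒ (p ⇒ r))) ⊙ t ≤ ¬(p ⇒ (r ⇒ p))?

0.000

p ⇒ r = min(1, 1 − 0.304 + 0.820) = min(1, 1.516) = 1.000
p ⇒ (p ⇒ r) = min(1, 1 − 0.304 + 1.000) = min(1, 1.696) = 1.000
r ⇒ (p ⇒ (p ⇒ r)) = min(1, 1 − 0.820 + 1.000) = min(1, 1.180) = 1.000
So the left factor is r ⇒ (p ⇒ (p ⇒ r)) = 1.000.
r ⇒ p = min(1, 1 − 0.820 + 0.304) = min(1, 0.484) = 0.484
p ⇒ (r ⇒ p) = min(1, 1 − 0.304 + 0.484) = min(1, 1.180) = 1.000
¬(p ⇒ (r ⇒ p)) = 1 − 1.000 = 0.000
So the right-hand bound is ¬(p ⇒ (r ⇒ p)) = 0.000.
The residuum of the Łukasiewicz t-norm gives the supremum: min(1, 1 − 1.000 + 0.000).
1 − 1.000 + 0.000 = 0.000, so t = min(1, 0.000) = 0.000.
Check: 1.000 ⊙ 0.000 = max(0, 0.000) = 0.000 ≤ 0.000.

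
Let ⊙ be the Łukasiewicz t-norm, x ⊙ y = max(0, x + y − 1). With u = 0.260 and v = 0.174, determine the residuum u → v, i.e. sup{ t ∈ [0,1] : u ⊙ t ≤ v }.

0.914

The residuum of the Łukasiewicz t-norm gives the supremum: min(1, 1 − 0.260 + 0.174).
1 − 0.260 + 0.174 = 0.914, so t = min(1, 0.914) = 0.914.
Check: 0.260 ⊙ 0.914 = max(0, 0.174) = 0.174 ≤ 0.174.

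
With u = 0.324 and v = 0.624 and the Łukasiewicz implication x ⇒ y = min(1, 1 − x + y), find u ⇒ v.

1.000

u ⇒ v = min(1, 1 − 0.324 + 0.624) = min(1, 1.300) = 1.000
For comparison, the Gödel implication (1 if x ≤ y else y) would give 1.000.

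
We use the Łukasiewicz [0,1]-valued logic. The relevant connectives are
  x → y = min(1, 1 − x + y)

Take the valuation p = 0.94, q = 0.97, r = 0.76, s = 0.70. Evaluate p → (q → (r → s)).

1.00

r → s = min(1, 1 − 0.76 + 0.70) = min(1, 0.94) = 0.94
q → (r → s) = min(1, 1 − 0.97 + 0.94) = min(1, 0.97) = 0.97
p → (q → (r → s)) = min(1, 1 − 0.94 + 0.97) = min(1, 1.03) = 1.00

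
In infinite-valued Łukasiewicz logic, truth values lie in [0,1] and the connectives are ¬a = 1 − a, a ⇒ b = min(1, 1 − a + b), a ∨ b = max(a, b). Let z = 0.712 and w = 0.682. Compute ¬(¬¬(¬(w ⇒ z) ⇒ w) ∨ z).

0.000

w ⇒ z = min(1, 1 − 0.682 + 0.712) = min(1, 1.030) = 1.000
¬(w ⇒ z) = 1 − 1.000 = 0.000
¬(w ⇒ z) ⇒ w = min(1, 1 − 0.000 + 0.682) = min(1, 1.682) = 1.000
¬(¬(w ⇒ z) ⇒ w) = 1 − 1.000 = 0.000
¬¬(¬(w ⇒ z) ⇒ w) = 1 − 0.000 = 1.000
¬¬(¬(w ⇒ z) ⇒ w) ∨ z = max(1.000, 0.712) = 1.000
¬(¬¬(¬(w ⇒ z) ⇒ w) ∨ z) = 1 − 1.000 = 0.000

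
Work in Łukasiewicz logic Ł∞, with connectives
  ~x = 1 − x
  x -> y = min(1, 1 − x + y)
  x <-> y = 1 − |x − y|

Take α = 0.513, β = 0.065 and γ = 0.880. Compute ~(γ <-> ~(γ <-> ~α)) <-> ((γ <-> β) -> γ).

0.487

~α = 1 − 0.513 = 0.487
γ <-> ~α = 1 − |0.880 − 0.487| = 1 − 0.393 = 0.607
~(γ <-> ~α) = 1 − 0.607 = 0.393
γ <-> ~(γ <-> ~α) = 1 − |0.880 − 0.393| = 1 − 0.487 = 0.513
~(γ <-> ~(γ <-> ~α)) = 1 − 0.513 = 0.487
γ <-> β = 1 − |0.880 − 0.065| = 1 − 0.815 = 0.185
(γ <-> β) -> γ = min(1, 1 − 0.185 + 0.880) = min(1, 1.695) = 1.000
~(γ <-> ~(γ <-> ~α)) <-> ((γ <-> β) -> γ) = 1 − |0.487 − 1.000| = 1 − 0.513 = 0.487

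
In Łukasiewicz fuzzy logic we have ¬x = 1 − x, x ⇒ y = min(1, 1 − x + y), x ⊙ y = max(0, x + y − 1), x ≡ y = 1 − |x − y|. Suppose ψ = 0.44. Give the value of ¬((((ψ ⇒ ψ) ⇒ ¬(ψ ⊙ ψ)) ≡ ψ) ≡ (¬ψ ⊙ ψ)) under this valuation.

0.44

ψ ⇒ ψ = min(1, 1 − 0.44 + 0.44) = min(1, 1.00) = 1.00
ψ ⊙ ψ = max(0, 0.44 + 0.44 − 1) = max(0, -0.12) = 0.00
¬(ψ ⊙ ψ) = 1 − 0.00 = 1.00
(ψ ⇒ ψ) ⇒ ¬(ψ ⊙ ψ) = min(1, 1 − 1.00 + 1.00) = min(1, 1.00) = 1.00
((ψ ⇒ ψ) ⇒ ¬(ψ ⊙ ψ)) ≡ ψ = 1 − |1.00 − 0.44| = 1 − 0.56 = 0.44
¬ψ = 1 − 0.44 = 0.56
¬ψ ⊙ ψ = max(0, 0.56 + 0.44 − 1) = max(0, 0.00) = 0.00
(((ψ ⇒ ψ) ⇒ ¬(ψ ⊙ ψ)) ≡ ψ) ≡ (¬ψ ⊙ ψ) = 1 − |0.44 − 0.00| = 1 − 0.44 = 0.56
¬((((ψ ⇒ ψ) ⇒ ¬(ψ ⊙ ψ)) ≡ ψ) ≡ (¬ψ ⊙ ψ)) = 1 − 0.56 = 0.44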